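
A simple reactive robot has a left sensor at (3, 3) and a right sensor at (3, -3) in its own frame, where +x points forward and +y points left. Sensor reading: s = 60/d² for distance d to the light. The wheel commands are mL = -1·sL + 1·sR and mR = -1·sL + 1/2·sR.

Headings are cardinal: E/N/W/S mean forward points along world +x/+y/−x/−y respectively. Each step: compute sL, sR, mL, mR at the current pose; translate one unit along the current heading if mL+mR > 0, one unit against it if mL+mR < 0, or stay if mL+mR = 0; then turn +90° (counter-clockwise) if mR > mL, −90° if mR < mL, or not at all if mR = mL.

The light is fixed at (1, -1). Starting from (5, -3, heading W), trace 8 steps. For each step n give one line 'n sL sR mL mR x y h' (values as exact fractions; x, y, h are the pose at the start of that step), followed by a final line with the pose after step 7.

0 30/13 30 360/13 165/13 5 -3 W
1 60 60/37 -2160/37 -2190/37 4 -3 N
2 5/3 5/6 -5/6 -5/4 4 -4 E
3 60/61 60/37 1440/2257 -390/2257 3 -4 S
4 6/5 30 144/5 69/5 3 -5 W
5 12 60/17 -144/17 -174/17 2 -5 N
6 3 3/4 -9/4 -21/8 2 -6 E
7 60/73 60/73 0 -30/73 1 -6 S
final 1 -5 W

n=0: pose=(5,-3,W); sL=30/13, sR=30; mL=360/13, mR=165/13; mL+mR=525/13 → advance +1; mR−mL=-15 → turn -1·90°
n=1: pose=(4,-3,N); sL=60, sR=60/37; mL=-2160/37, mR=-2190/37; mL+mR=-4350/37 → advance -1; mR−mL=-30/37 → turn -1·90°
n=2: pose=(4,-4,E); sL=5/3, sR=5/6; mL=-5/6, mR=-5/4; mL+mR=-25/12 → advance -1; mR−mL=-5/12 → turn -1·90°
n=3: pose=(3,-4,S); sL=60/61, sR=60/37; mL=1440/2257, mR=-390/2257; mL+mR=1050/2257 → advance +1; mR−mL=-30/37 → turn -1·90°
n=4: pose=(3,-5,W); sL=6/5, sR=30; mL=144/5, mR=69/5; mL+mR=213/5 → advance +1; mR−mL=-15 → turn -1·90°
n=5: pose=(2,-5,N); sL=12, sR=60/17; mL=-144/17, mR=-174/17; mL+mR=-318/17 → advance -1; mR−mL=-30/17 → turn -1·90°
n=6: pose=(2,-6,E); sL=3, sR=3/4; mL=-9/4, mR=-21/8; mL+mR=-39/8 → advance -1; mR−mL=-3/8 → turn -1·90°
n=7: pose=(1,-6,S); sL=60/73, sR=60/73; mL=0, mR=-30/73; mL+mR=-30/73 → advance -1; mR−mL=-30/73 → turn -1·90°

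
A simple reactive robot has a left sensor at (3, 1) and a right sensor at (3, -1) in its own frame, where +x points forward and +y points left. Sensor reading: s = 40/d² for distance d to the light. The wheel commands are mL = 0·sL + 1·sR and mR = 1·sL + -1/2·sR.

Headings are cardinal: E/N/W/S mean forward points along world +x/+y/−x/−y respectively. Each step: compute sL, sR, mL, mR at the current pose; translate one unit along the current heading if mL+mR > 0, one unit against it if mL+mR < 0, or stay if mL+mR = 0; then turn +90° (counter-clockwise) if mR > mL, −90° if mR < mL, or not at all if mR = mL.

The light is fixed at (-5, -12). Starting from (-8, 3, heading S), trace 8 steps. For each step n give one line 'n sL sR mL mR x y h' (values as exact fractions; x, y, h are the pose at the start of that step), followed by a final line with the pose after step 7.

0 10/37 1/4 1/4 43/296 -8 3 S
1 8/41 40/261 40/261 1268/10701 -8 2 W
2 20/157 20/149 20/149 1410/23393 -9 2 N
3 40/257 40/197 40/197 2740/50629 -9 3 E
4 10/37 1/4 1/4 43/296 -8 3 S
5 8/41 40/261 40/261 1268/10701 -8 2 W
6 20/157 20/149 20/149 1410/23393 -9 2 N
7 40/257 40/197 40/197 2740/50629 -9 3 E
final -8 3 S

n=0: pose=(-8,3,S); sL=10/37, sR=1/4; mL=1/4, mR=43/296; mL+mR=117/296 → advance +1; mR−mL=-31/296 → turn -1·90°
n=1: pose=(-8,2,W); sL=8/41, sR=40/261; mL=40/261, mR=1268/10701; mL+mR=2908/10701 → advance +1; mR−mL=-124/3567 → turn -1·90°
n=2: pose=(-9,2,N); sL=20/157, sR=20/149; mL=20/149, mR=1410/23393; mL+mR=4550/23393 → advance +1; mR−mL=-1730/23393 → turn -1·90°
n=3: pose=(-9,3,E); sL=40/257, sR=40/197; mL=40/197, mR=2740/50629; mL+mR=13020/50629 → advance +1; mR−mL=-7540/50629 → turn -1·90°
n=4: pose=(-8,3,S); sL=10/37, sR=1/4; mL=1/4, mR=43/296; mL+mR=117/296 → advance +1; mR−mL=-31/296 → turn -1·90°
n=5: pose=(-8,2,W); sL=8/41, sR=40/261; mL=40/261, mR=1268/10701; mL+mR=2908/10701 → advance +1; mR−mL=-124/3567 → turn -1·90°
n=6: pose=(-9,2,N); sL=20/157, sR=20/149; mL=20/149, mR=1410/23393; mL+mR=4550/23393 → advance +1; mR−mL=-1730/23393 → turn -1·90°
n=7: pose=(-9,3,E); sL=40/257, sR=40/197; mL=40/197, mR=2740/50629; mL+mR=13020/50629 → advance +1; mR−mL=-7540/50629 → turn -1·90°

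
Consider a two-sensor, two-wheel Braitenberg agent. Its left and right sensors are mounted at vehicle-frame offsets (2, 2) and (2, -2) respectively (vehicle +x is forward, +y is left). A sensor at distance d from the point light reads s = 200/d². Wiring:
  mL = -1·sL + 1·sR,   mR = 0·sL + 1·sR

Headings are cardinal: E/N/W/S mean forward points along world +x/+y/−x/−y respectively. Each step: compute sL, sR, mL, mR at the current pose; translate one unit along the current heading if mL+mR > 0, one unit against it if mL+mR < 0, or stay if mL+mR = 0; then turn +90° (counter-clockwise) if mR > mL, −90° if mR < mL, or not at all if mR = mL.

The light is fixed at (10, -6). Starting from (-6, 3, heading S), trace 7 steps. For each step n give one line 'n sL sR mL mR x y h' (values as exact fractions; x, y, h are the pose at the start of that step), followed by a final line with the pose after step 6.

0 40/49 200/373 -5120/18277 200/373 -6 3 S
1 25/37 25/29 200/1073 25/29 -6 2 E
2 200/389 200/269 24000/104641 200/269 -5 2 N
3 100/169 20/41 -720/6929 20/41 -5 3 W
4 40/49 200/373 -5120/18277 200/373 -6 3 S
5 25/37 25/29 200/1073 25/29 -6 2 E
6 200/389 200/269 24000/104641 200/269 -5 2 N
final -5 3 W

n=0: pose=(-6,3,S); sL=40/49, sR=200/373; mL=-5120/18277, mR=200/373; mL+mR=4680/18277 → advance +1; mR−mL=40/49 → turn +1·90°
n=1: pose=(-6,2,E); sL=25/37, sR=25/29; mL=200/1073, mR=25/29; mL+mR=1125/1073 → advance +1; mR−mL=25/37 → turn +1·90°
n=2: pose=(-5,2,N); sL=200/389, sR=200/269; mL=24000/104641, mR=200/269; mL+mR=101800/104641 → advance +1; mR−mL=200/389 → turn +1·90°
n=3: pose=(-5,3,W); sL=100/169, sR=20/41; mL=-720/6929, mR=20/41; mL+mR=2660/6929 → advance +1; mR−mL=100/169 → turn +1·90°
n=4: pose=(-6,3,S); sL=40/49, sR=200/373; mL=-5120/18277, mR=200/373; mL+mR=4680/18277 → advance +1; mR−mL=40/49 → turn +1·90°
n=5: pose=(-6,2,E); sL=25/37, sR=25/29; mL=200/1073, mR=25/29; mL+mR=1125/1073 → advance +1; mR−mL=25/37 → turn +1·90°
n=6: pose=(-5,2,N); sL=200/389, sR=200/269; mL=24000/104641, mR=200/269; mL+mR=101800/104641 → advance +1; mR−mL=200/389 → turn +1·90°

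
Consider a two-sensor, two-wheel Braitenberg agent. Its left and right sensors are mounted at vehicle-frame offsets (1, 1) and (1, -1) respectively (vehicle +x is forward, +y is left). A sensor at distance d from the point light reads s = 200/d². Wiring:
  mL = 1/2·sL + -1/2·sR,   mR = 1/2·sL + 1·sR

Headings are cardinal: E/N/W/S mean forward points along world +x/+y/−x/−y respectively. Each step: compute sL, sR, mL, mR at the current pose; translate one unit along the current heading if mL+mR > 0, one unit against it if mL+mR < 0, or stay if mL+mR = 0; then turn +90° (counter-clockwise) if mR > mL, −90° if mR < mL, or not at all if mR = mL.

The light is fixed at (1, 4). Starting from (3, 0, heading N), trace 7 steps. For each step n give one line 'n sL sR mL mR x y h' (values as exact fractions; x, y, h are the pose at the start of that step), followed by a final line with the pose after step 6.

n=0: pose=(3,0,N); sL=20, sR=100/9; mL=40/9, mR=190/9; mL+mR=230/9 → advance +1; mR−mL=50/3 → turn +1·90°
n=1: pose=(3,1,W); sL=200/17, sR=40; mL=-240/17, mR=780/17; mL+mR=540/17 → advance +1; mR−mL=60 → turn +1·90°
n=2: pose=(2,1,S); sL=10, sR=25/2; mL=-5/4, mR=35/2; mL+mR=65/4 → advance +1; mR−mL=75/4 → turn +1·90°
n=3: pose=(2,0,E); sL=200/13, sR=200/29; mL=1600/377, mR=5500/377; mL+mR=7100/377 → advance +1; mR−mL=300/29 → turn +1·90°
n=4: pose=(3,0,N); sL=20, sR=100/9; mL=40/9, mR=190/9; mL+mR=230/9 → advance +1; mR−mL=50/3 → turn +1·90°
n=5: pose=(3,1,W); sL=200/17, sR=40; mL=-240/17, mR=780/17; mL+mR=540/17 → advance +1; mR−mL=60 → turn +1·90°
n=6: pose=(2,1,S); sL=10, sR=25/2; mL=-5/4, mR=35/2; mL+mR=65/4 → advance +1; mR−mL=75/4 → turn +1·90°

0 20 100/9 40/9 190/9 3 0 N
1 200/17 40 -240/17 780/17 3 1 W
2 10 25/2 -5/4 35/2 2 1 S
3 200/13 200/29 1600/377 5500/377 2 0 E
4 20 100/9 40/9 190/9 3 0 N
5 200/17 40 -240/17 780/17 3 1 W
6 10 25/2 -5/4 35/2 2 1 S
final 2 0 E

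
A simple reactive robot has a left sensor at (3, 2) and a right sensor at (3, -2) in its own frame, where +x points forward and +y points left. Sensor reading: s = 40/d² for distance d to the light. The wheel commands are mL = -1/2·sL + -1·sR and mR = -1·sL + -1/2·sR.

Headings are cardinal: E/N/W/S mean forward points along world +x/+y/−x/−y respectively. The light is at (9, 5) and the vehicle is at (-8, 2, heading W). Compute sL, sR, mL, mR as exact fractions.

left sensor world pos  = (-11, 0); dL² = 425
right sensor world pos = (-11, 4); dR² = 401
sL = 40/425 = 8/85
sR = 40/401 = 40/401
mL = -1/2·sL + -1·sR = -5004/34085
mR = -1·sL + -1/2·sR = -4908/34085

8/85 40/401 -5004/34085 -4908/34085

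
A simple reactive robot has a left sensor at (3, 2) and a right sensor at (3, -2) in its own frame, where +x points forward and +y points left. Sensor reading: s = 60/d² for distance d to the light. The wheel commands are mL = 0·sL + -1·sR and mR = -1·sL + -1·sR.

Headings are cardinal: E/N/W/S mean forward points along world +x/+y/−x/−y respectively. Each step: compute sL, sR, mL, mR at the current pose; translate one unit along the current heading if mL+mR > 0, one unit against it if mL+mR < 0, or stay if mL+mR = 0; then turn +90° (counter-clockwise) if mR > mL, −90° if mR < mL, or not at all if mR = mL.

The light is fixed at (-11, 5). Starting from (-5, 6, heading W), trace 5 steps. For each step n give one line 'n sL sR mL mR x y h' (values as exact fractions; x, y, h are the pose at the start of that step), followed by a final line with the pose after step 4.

n=0: pose=(-5,6,W); sL=6, sR=10/3; mL=-10/3, mR=-28/3; mL+mR=-38/3 → advance -1; mR−mL=-6 → turn -1·90°
n=1: pose=(-4,6,N); sL=60/41, sR=60/97; mL=-60/97, mR=-8280/3977; mL+mR=-10740/3977 → advance -1; mR−mL=-60/41 → turn -1·90°
n=2: pose=(-4,5,E); sL=15/26, sR=15/26; mL=-15/26, mR=-15/13; mL+mR=-45/26 → advance -1; mR−mL=-15/26 → turn -1·90°
n=3: pose=(-5,5,S); sL=60/73, sR=12/5; mL=-12/5, mR=-1176/365; mL+mR=-2052/365 → advance -1; mR−mL=-60/73 → turn -1·90°
n=4: pose=(-5,6,W); sL=6, sR=10/3; mL=-10/3, mR=-28/3; mL+mR=-38/3 → advance -1; mR−mL=-6 → turn -1·90°

0 6 10/3 -10/3 -28/3 -5 6 W
1 60/41 60/97 -60/97 -8280/3977 -4 6 N
2 15/26 15/26 -15/26 -15/13 -4 5 E
3 60/73 12/5 -12/5 -1176/365 -5 5 S
4 6 10/3 -10/3 -28/3 -5 6 W
final -4 6 N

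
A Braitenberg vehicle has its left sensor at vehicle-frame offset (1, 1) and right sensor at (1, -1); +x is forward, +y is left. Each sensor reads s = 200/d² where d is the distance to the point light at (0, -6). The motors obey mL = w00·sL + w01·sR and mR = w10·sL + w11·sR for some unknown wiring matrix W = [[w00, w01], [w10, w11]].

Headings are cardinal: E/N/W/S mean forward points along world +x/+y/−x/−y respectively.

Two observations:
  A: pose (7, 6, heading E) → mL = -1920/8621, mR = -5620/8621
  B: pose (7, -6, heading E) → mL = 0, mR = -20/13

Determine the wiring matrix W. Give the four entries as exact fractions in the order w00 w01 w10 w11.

1 -1 1/2 -1

obs A: pose=(7,6,E) → sL=200/233, sR=40/37, mL=-1920/8621, mR=-5620/8621
obs B: pose=(7,-6,E) → sL=40/13, sR=40/13, mL=0, mR=-20/13
sensor matrix S = [[200/233, 40/37], [40/13, 40/13]]; det S = -76800/112073
solve [mL_A; mL_B] = S·[w00; w01] and [mR_A; mR_B] = S·[w10; w11]:
  w00 = 1, w01 = -1, w10 = 1/2, w11 = -1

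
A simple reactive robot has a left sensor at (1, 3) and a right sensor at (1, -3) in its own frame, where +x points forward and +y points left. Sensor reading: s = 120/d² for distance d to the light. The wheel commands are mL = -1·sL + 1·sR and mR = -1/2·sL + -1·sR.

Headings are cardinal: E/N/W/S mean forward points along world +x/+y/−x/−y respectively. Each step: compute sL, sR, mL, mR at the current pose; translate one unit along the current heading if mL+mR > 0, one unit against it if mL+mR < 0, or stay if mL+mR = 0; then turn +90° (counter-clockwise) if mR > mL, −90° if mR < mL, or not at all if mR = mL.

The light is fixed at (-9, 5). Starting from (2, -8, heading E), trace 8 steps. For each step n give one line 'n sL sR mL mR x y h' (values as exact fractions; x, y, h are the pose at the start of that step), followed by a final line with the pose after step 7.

0 30/61 3/10 -117/610 -333/610 2 -8 E
1 24/73 24/49 576/3577 -2340/3577 1 -8 S
2 20/51 20/27 160/459 -430/459 1 -7 W
3 24/37 120/317 -3168/11729 -8244/11729 2 -7 N
4 30/61 3/10 -117/610 -333/610 2 -8 E
5 24/73 24/49 576/3577 -2340/3577 1 -8 S
6 20/51 20/27 160/459 -430/459 1 -7 W
7 24/37 120/317 -3168/11729 -8244/11729 2 -7 N
final 2 -8 E

n=0: pose=(2,-8,E); sL=30/61, sR=3/10; mL=-117/610, mR=-333/610; mL+mR=-45/61 → advance -1; mR−mL=-108/305 → turn -1·90°
n=1: pose=(1,-8,S); sL=24/73, sR=24/49; mL=576/3577, mR=-2340/3577; mL+mR=-36/73 → advance -1; mR−mL=-2916/3577 → turn -1·90°
n=2: pose=(1,-7,W); sL=20/51, sR=20/27; mL=160/459, mR=-430/459; mL+mR=-10/17 → advance -1; mR−mL=-590/459 → turn -1·90°
n=3: pose=(2,-7,N); sL=24/37, sR=120/317; mL=-3168/11729, mR=-8244/11729; mL+mR=-36/37 → advance -1; mR−mL=-5076/11729 → turn -1·90°
n=4: pose=(2,-8,E); sL=30/61, sR=3/10; mL=-117/610, mR=-333/610; mL+mR=-45/61 → advance -1; mR−mL=-108/305 → turn -1·90°
n=5: pose=(1,-8,S); sL=24/73, sR=24/49; mL=576/3577, mR=-2340/3577; mL+mR=-36/73 → advance -1; mR−mL=-2916/3577 → turn -1·90°
n=6: pose=(1,-7,W); sL=20/51, sR=20/27; mL=160/459, mR=-430/459; mL+mR=-10/17 → advance -1; mR−mL=-590/459 → turn -1·90°
n=7: pose=(2,-7,N); sL=24/37, sR=120/317; mL=-3168/11729, mR=-8244/11729; mL+mR=-36/37 → advance -1; mR−mL=-5076/11729 → turn -1·90°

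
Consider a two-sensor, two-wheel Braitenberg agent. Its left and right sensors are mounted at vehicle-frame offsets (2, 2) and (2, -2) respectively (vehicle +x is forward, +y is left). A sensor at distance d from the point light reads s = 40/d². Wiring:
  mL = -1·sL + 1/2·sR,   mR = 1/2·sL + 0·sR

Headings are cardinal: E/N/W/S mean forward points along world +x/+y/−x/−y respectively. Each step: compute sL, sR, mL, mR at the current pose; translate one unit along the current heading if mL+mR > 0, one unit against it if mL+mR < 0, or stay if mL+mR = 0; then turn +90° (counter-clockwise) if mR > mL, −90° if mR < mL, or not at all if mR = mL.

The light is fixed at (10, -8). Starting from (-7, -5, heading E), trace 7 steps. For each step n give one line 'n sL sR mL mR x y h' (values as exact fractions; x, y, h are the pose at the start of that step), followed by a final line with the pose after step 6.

0 4/25 20/113 -202/2825 2/25 -7 -5 E
1 40/349 40/221 -1860/77129 20/349 -6 -5 N
2 5/41 1/9 -49/738 5/82 -6 -4 W
3 40/173 40/293 -8260/50689 20/173 -5 -4 S
4 20/109 20/89 -690/9701 10/109 -5 -3 E
5 8/61 40/193 -324/11773 4/61 -4 -3 N
6 5/34 1/8 -23/272 5/68 -4 -2 W
final -3 -2 S

n=0: pose=(-7,-5,E); sL=4/25, sR=20/113; mL=-202/2825, mR=2/25; mL+mR=24/2825 → advance +1; mR−mL=428/2825 → turn +1·90°
n=1: pose=(-6,-5,N); sL=40/349, sR=40/221; mL=-1860/77129, mR=20/349; mL+mR=2560/77129 → advance +1; mR−mL=6280/77129 → turn +1·90°
n=2: pose=(-6,-4,W); sL=5/41, sR=1/9; mL=-49/738, mR=5/82; mL+mR=-2/369 → advance -1; mR−mL=47/369 → turn +1·90°
n=3: pose=(-5,-4,S); sL=40/173, sR=40/293; mL=-8260/50689, mR=20/173; mL+mR=-2400/50689 → advance -1; mR−mL=14120/50689 → turn +1·90°
n=4: pose=(-5,-3,E); sL=20/109, sR=20/89; mL=-690/9701, mR=10/109; mL+mR=200/9701 → advance +1; mR−mL=1580/9701 → turn +1·90°
n=5: pose=(-4,-3,N); sL=8/61, sR=40/193; mL=-324/11773, mR=4/61; mL+mR=448/11773 → advance +1; mR−mL=1096/11773 → turn +1·90°
n=6: pose=(-4,-2,W); sL=5/34, sR=1/8; mL=-23/272, mR=5/68; mL+mR=-3/272 → advance -1; mR−mL=43/272 → turn +1·90°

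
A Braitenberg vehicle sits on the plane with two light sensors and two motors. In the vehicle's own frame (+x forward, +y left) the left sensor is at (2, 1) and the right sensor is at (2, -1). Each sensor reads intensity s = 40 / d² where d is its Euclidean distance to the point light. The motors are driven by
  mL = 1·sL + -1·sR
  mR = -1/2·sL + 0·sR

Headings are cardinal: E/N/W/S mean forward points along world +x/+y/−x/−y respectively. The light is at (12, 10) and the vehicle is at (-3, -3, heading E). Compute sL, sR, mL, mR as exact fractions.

left sensor world pos  = (-1, -2); dL² = 313
right sensor world pos = (-1, -4); dR² = 365
sL = 40/313 = 40/313
sR = 40/365 = 8/73
mL = 1·sL + -1·sR = 416/22849
mR = -1/2·sL + 0·sR = -20/313

40/313 8/73 416/22849 -20/313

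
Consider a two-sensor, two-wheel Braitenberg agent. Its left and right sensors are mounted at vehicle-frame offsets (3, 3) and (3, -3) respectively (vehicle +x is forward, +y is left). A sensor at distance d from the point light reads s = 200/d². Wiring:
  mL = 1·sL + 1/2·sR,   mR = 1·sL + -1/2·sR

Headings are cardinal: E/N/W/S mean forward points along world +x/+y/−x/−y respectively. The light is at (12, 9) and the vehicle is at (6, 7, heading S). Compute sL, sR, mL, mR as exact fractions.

100/17 100/53 6150/901 4450/901

left sensor world pos  = (9, 4); dL² = 34
right sensor world pos = (3, 4); dR² = 106
sL = 200/34 = 100/17
sR = 200/106 = 100/53
mL = 1·sL + 1/2·sR = 6150/901
mR = 1·sL + -1/2·sR = 4450/901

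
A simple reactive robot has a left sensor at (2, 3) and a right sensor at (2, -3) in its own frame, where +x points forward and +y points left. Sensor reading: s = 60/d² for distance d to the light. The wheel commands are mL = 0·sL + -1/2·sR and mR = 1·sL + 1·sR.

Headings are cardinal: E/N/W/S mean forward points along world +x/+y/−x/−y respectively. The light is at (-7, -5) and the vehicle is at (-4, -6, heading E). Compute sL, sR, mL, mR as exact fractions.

left sensor world pos  = (-2, -3); dL² = 29
right sensor world pos = (-2, -9); dR² = 41
sL = 60/29 = 60/29
sR = 60/41 = 60/41
mL = 0·sL + -1/2·sR = -30/41
mR = 1·sL + 1·sR = 4200/1189

60/29 60/41 -30/41 4200/1189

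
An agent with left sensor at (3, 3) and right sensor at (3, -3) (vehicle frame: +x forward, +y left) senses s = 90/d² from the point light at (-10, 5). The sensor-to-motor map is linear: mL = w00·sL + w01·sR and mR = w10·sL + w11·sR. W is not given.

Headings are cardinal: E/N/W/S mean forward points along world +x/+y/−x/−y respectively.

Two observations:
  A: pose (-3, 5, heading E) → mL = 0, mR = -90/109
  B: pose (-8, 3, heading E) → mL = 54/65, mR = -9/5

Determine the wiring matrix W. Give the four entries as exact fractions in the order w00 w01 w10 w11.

obs A: pose=(-3,5,E) → sL=90/109, sR=90/109, mL=0, mR=-90/109
obs B: pose=(-8,3,E) → sL=45/13, sR=9/5, mL=54/65, mR=-9/5
sensor matrix S = [[90/109, 90/109], [45/13, 9/5]]; det S = -1944/1417
solve [mL_A; mL_B] = S·[w00; w01] and [mR_A; mR_B] = S·[w10; w11]:
  w00 = 1/2, w01 = -1/2, w10 = 0, w11 = -1

1/2 -1/2 0 -1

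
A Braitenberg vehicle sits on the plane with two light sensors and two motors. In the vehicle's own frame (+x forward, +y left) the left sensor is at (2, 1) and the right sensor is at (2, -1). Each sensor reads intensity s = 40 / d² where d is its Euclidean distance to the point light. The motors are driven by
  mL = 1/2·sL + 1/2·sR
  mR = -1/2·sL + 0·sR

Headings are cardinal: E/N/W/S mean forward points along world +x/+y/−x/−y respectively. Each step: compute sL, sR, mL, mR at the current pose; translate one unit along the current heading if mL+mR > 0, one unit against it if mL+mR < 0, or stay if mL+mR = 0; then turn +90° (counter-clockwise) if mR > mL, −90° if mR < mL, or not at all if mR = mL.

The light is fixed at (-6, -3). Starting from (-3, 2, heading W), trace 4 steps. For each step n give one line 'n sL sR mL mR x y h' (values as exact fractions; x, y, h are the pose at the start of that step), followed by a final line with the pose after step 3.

n=0: pose=(-3,2,W); sL=40/17, sR=40/37; mL=1080/629, mR=-20/17; mL+mR=20/37 → advance +1; mR−mL=-1820/629 → turn -1·90°
n=1: pose=(-4,2,N); sL=4/5, sR=20/29; mL=108/145, mR=-2/5; mL+mR=10/29 → advance +1; mR−mL=-166/145 → turn -1·90°
n=2: pose=(-4,3,E); sL=8/13, sR=40/41; mL=424/533, mR=-4/13; mL+mR=20/41 → advance +1; mR−mL=-588/533 → turn -1·90°
n=3: pose=(-3,3,S); sL=5/4, sR=2; mL=13/8, mR=-5/8; mL+mR=1 → advance +1; mR−mL=-9/4 → turn -1·90°

0 40/17 40/37 1080/629 -20/17 -3 2 W
1 4/5 20/29 108/145 -2/5 -4 2 N
2 8/13 40/41 424/533 -4/13 -4 3 E
3 5/4 2 13/8 -5/8 -3 3 S
final -3 2 W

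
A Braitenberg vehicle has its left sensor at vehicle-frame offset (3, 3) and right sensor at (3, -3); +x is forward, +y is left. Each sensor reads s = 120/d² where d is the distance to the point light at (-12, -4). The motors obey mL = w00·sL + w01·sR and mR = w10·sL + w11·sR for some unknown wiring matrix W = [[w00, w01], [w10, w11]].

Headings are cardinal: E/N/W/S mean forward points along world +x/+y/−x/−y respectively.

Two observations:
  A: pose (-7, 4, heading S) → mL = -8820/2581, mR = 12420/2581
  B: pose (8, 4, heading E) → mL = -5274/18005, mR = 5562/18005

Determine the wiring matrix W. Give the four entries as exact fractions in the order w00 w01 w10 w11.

obs A: pose=(-7,4,S) → sL=120/89, sR=120/29, mL=-8820/2581, mR=12420/2581
obs B: pose=(8,4,E) → sL=12/65, sR=60/277, mL=-5274/18005, mR=5562/18005
sensor matrix S = [[120/89, 120/29], [12/65, 60/277]]; det S = -4385664/9294181
solve [mL_A; mL_B] = S·[w00; w01] and [mR_A; mR_B] = S·[w10; w11]:
  w00 = -1, w01 = -1/2, w10 = 1/2, w11 = 1

-1 -1/2 1/2 1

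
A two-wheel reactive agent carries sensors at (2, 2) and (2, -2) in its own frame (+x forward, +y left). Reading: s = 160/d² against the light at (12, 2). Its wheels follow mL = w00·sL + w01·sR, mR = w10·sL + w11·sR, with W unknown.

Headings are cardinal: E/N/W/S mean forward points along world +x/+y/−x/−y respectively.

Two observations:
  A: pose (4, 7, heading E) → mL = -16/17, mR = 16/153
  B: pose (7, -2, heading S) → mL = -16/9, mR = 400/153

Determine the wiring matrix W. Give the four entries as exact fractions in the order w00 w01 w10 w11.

obs A: pose=(4,7,E) → sL=32/17, sR=32/9, mL=-16/17, mR=16/153
obs B: pose=(7,-2,S) → sL=32/9, sR=32/17, mL=-16/9, mR=400/153
sensor matrix S = [[32/17, 32/9], [32/9, 32/17]]; det S = -212992/23409
solve [mL_A; mL_B] = S·[w00; w01] and [mR_A; mR_B] = S·[w10; w11]:
  w00 = -1/2, w01 = 0, w10 = 1, w11 = -1/2

-1/2 0 1 -1/2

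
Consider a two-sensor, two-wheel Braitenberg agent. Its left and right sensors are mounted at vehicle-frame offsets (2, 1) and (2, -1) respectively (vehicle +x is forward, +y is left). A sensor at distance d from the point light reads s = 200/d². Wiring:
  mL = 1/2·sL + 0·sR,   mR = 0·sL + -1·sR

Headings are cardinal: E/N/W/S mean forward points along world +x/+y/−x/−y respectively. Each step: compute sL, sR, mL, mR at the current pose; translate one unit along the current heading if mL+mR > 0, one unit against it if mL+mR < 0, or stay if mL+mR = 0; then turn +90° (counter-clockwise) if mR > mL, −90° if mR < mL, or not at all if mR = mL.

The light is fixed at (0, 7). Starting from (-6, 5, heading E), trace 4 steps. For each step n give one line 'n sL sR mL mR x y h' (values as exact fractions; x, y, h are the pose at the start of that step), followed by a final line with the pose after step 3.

0 200/17 8 100/17 -8 -6 5 E
1 50/13 5/2 25/13 -5/2 -7 5 S
2 40/17 200/81 20/17 -200/81 -7 6 W
3 4 100/13 2 -100/13 -6 6 N
final -6 5 E

n=0: pose=(-6,5,E); sL=200/17, sR=8; mL=100/17, mR=-8; mL+mR=-36/17 → advance -1; mR−mL=-236/17 → turn -1·90°
n=1: pose=(-7,5,S); sL=50/13, sR=5/2; mL=25/13, mR=-5/2; mL+mR=-15/26 → advance -1; mR−mL=-115/26 → turn -1·90°
n=2: pose=(-7,6,W); sL=40/17, sR=200/81; mL=20/17, mR=-200/81; mL+mR=-1780/1377 → advance -1; mR−mL=-5020/1377 → turn -1·90°
n=3: pose=(-6,6,N); sL=4, sR=100/13; mL=2, mR=-100/13; mL+mR=-74/13 → advance -1; mR−mL=-126/13 → turn -1·90°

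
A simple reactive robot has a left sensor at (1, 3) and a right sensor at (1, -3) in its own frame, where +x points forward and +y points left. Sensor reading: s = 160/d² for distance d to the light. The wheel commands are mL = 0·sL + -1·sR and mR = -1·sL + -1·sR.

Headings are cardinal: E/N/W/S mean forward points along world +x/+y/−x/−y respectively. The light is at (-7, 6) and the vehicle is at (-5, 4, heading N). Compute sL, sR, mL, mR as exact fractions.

left sensor world pos  = (-8, 5); dL² = 2
right sensor world pos = (-2, 5); dR² = 26
sL = 160/2 = 80
sR = 160/26 = 80/13
mL = 0·sL + -1·sR = -80/13
mR = -1·sL + -1·sR = -1120/13

80 80/13 -80/13 -1120/13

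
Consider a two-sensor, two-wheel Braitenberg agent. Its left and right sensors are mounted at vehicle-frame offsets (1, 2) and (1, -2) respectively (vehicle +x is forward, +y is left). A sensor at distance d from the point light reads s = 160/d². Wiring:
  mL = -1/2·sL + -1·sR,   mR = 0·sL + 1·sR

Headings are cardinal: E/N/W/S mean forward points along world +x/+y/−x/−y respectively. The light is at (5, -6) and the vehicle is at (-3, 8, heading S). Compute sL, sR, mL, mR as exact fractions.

32/41 160/269 -10864/11029 160/269

left sensor world pos  = (-1, 7); dL² = 205
right sensor world pos = (-5, 7); dR² = 269
sL = 160/205 = 32/41
sR = 160/269 = 160/269
mL = -1/2·sL + -1·sR = -10864/11029
mR = 0·sL + 1·sR = 160/269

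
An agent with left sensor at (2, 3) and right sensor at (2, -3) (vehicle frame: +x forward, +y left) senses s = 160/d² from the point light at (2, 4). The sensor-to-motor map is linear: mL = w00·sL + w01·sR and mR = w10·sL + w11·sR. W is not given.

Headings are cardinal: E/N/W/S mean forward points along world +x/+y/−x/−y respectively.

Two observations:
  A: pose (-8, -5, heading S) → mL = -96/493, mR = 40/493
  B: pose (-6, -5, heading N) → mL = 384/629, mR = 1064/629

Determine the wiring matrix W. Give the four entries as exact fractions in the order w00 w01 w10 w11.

obs A: pose=(-8,-5,S) → sL=16/17, sR=16/29, mL=-96/493, mR=40/493
obs B: pose=(-6,-5,N) → sL=16/17, sR=80/37, mL=384/629, mR=1064/629
sensor matrix S = [[16/17, 16/29], [16/17, 80/37]]; det S = 27648/18241
solve [mL_A; mL_B] = S·[w00; w01] and [mR_A; mR_B] = S·[w10; w11]:
  w00 = -1/2, w01 = 1/2, w10 = -1/2, w11 = 1

-1/2 1/2 -1/2 1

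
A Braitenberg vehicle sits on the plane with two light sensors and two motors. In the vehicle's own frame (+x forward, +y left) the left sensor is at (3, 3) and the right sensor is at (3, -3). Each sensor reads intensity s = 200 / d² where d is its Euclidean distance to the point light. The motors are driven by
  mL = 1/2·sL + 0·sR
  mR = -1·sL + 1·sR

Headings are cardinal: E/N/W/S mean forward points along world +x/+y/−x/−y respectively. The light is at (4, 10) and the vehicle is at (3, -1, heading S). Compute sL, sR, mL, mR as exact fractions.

left sensor world pos  = (6, -4); dL² = 200
right sensor world pos = (0, -4); dR² = 212
sL = 200/200 = 1
sR = 200/212 = 50/53
mL = 1/2·sL + 0·sR = 1/2
mR = -1·sL + 1·sR = -3/53

1 50/53 1/2 -3/53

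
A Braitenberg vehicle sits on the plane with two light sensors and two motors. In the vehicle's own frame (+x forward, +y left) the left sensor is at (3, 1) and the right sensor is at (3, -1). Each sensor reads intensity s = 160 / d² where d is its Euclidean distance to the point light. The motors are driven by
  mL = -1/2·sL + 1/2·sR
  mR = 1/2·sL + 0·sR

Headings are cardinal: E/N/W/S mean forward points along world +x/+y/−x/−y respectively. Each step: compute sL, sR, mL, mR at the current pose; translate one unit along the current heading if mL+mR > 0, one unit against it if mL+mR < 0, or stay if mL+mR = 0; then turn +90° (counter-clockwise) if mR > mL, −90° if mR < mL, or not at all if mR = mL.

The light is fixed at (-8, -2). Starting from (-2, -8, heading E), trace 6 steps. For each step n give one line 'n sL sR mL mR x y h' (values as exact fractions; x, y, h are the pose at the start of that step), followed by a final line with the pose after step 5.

n=0: pose=(-2,-8,E); sL=80/53, sR=16/13; mL=-96/689, mR=40/53; mL+mR=8/13 → advance +1; mR−mL=616/689 → turn +1·90°
n=1: pose=(-1,-8,N); sL=32/9, sR=160/73; mL=-448/657, mR=16/9; mL+mR=80/73 → advance +1; mR−mL=1616/657 → turn +1·90°
n=2: pose=(-1,-7,W); sL=40/13, sR=5; mL=25/26, mR=20/13; mL+mR=5/2 → advance +1; mR−mL=15/26 → turn +1·90°
n=3: pose=(-2,-7,S); sL=160/113, sR=160/89; mL=1920/10057, mR=80/113; mL+mR=80/89 → advance +1; mR−mL=5200/10057 → turn +1·90°
n=4: pose=(-2,-8,E); sL=80/53, sR=16/13; mL=-96/689, mR=40/53; mL+mR=8/13 → advance +1; mR−mL=616/689 → turn +1·90°
n=5: pose=(-1,-8,N); sL=32/9, sR=160/73; mL=-448/657, mR=16/9; mL+mR=80/73 → advance +1; mR−mL=1616/657 → turn +1·90°

0 80/53 16/13 -96/689 40/53 -2 -8 E
1 32/9 160/73 -448/657 16/9 -1 -8 N
2 40/13 5 25/26 20/13 -1 -7 W
3 160/113 160/89 1920/10057 80/113 -2 -7 S
4 80/53 16/13 -96/689 40/53 -2 -8 E
5 32/9 160/73 -448/657 16/9 -1 -8 N
final -1 -7 W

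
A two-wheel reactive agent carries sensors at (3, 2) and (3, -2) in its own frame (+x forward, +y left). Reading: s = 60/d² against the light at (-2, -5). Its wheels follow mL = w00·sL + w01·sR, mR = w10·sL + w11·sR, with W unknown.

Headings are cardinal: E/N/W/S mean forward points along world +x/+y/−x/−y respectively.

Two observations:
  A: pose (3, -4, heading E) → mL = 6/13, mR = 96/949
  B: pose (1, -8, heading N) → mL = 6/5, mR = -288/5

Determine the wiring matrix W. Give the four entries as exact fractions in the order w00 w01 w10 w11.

0 1/2 -1 1

obs A: pose=(3,-4,E) → sL=60/73, sR=12/13, mL=6/13, mR=96/949
obs B: pose=(1,-8,N) → sL=60, sR=12/5, mL=6/5, mR=-288/5
sensor matrix S = [[60/73, 12/13], [60, 12/5]]; det S = -50688/949
solve [mL_A; mL_B] = S·[w00; w01] and [mR_A; mR_B] = S·[w10; w11]:
  w00 = 0, w01 = 1/2, w10 = -1, w11 = 1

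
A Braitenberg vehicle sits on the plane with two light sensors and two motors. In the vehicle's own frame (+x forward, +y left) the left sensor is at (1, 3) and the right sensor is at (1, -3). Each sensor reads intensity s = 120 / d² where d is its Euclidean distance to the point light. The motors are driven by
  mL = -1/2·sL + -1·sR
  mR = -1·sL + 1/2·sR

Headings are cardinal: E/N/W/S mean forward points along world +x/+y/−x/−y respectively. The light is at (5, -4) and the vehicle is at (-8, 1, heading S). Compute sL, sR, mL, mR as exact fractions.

30/29 15/34 -945/986 -1605/1972

left sensor world pos  = (-5, 0); dL² = 116
right sensor world pos = (-11, 0); dR² = 272
sL = 120/116 = 30/29
sR = 120/272 = 15/34
mL = -1/2·sL + -1·sR = -945/986
mR = -1·sL + 1/2·sR = -1605/1972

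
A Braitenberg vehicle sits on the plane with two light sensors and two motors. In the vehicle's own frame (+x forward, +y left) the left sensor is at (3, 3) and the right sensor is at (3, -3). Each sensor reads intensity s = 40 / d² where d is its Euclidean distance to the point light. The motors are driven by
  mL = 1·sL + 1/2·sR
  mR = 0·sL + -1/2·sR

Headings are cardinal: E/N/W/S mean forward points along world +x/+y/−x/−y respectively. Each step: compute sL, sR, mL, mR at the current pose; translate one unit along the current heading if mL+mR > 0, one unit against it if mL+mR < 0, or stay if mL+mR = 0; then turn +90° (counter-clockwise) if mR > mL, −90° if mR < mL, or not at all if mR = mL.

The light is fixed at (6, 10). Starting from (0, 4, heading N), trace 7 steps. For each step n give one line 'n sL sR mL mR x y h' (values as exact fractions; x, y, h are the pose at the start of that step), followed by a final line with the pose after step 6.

n=0: pose=(0,4,N); sL=4/9, sR=20/9; mL=14/9, mR=-10/9; mL+mR=4/9 → advance +1; mR−mL=-8/3 → turn -1·90°
n=1: pose=(0,5,E); sL=40/13, sR=40/73; mL=3180/949, mR=-20/73; mL+mR=40/13 → advance +1; mR−mL=-3440/949 → turn -1·90°
n=2: pose=(1,5,S); sL=10/17, sR=5/16; mL=405/544, mR=-5/32; mL+mR=10/17 → advance +1; mR−mL=-245/272 → turn -1·90°
n=3: pose=(1,4,W); sL=8/29, sR=40/73; mL=1164/2117, mR=-20/73; mL+mR=8/29 → advance +1; mR−mL=-1744/2117 → turn -1·90°
n=4: pose=(0,4,N); sL=4/9, sR=20/9; mL=14/9, mR=-10/9; mL+mR=4/9 → advance +1; mR−mL=-8/3 → turn -1·90°
n=5: pose=(0,5,E); sL=40/13, sR=40/73; mL=3180/949, mR=-20/73; mL+mR=40/13 → advance +1; mR−mL=-3440/949 → turn -1·90°
n=6: pose=(1,5,S); sL=10/17, sR=5/16; mL=405/544, mR=-5/32; mL+mR=10/17 → advance +1; mR−mL=-245/272 → turn -1·90°

0 4/9 20/9 14/9 -10/9 0 4 N
1 40/13 40/73 3180/949 -20/73 0 5 E
2 10/17 5/16 405/544 -5/32 1 5 S
3 8/29 40/73 1164/2117 -20/73 1 4 W
4 4/9 20/9 14/9 -10/9 0 4 N
5 40/13 40/73 3180/949 -20/73 0 5 E
6 10/17 5/16 405/544 -5/32 1 5 S
final 1 4 W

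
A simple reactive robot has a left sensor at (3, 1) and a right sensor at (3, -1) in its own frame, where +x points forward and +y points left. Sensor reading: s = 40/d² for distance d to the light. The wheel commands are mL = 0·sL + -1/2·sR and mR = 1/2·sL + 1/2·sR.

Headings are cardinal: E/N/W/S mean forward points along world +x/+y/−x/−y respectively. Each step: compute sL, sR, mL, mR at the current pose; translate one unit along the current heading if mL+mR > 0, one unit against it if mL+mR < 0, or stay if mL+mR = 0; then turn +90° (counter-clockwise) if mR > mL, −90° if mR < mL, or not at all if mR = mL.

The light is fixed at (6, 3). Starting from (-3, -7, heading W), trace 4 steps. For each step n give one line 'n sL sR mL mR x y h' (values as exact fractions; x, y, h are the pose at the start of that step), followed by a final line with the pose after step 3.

0 8/53 8/45 -4/45 392/2385 -3 -7 W
1 4/25 4/29 -2/29 108/725 -4 -7 S
2 40/149 40/193 -20/193 6840/28757 -4 -8 E
3 10/41 5/16 -5/32 365/1312 -3 -8 N
final -3 -7 W

n=0: pose=(-3,-7,W); sL=8/53, sR=8/45; mL=-4/45, mR=392/2385; mL+mR=4/53 → advance +1; mR−mL=604/2385 → turn +1·90°
n=1: pose=(-4,-7,S); sL=4/25, sR=4/29; mL=-2/29, mR=108/725; mL+mR=2/25 → advance +1; mR−mL=158/725 → turn +1·90°
n=2: pose=(-4,-8,E); sL=40/149, sR=40/193; mL=-20/193, mR=6840/28757; mL+mR=20/149 → advance +1; mR−mL=9820/28757 → turn +1·90°
n=3: pose=(-3,-8,N); sL=10/41, sR=5/16; mL=-5/32, mR=365/1312; mL+mR=5/41 → advance +1; mR−mL=285/656 → turn +1·90°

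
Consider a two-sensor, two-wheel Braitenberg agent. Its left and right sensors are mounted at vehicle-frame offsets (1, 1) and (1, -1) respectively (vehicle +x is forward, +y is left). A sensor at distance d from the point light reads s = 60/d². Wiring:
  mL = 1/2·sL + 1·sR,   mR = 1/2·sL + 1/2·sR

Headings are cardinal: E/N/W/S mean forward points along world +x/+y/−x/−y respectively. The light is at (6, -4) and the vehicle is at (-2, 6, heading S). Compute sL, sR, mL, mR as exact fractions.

left sensor world pos  = (-1, 5); dL² = 130
right sensor world pos = (-3, 5); dR² = 162
sL = 60/130 = 6/13
sR = 60/162 = 10/27
mL = 1/2·sL + 1·sR = 211/351
mR = 1/2·sL + 1/2·sR = 146/351

6/13 10/27 211/351 146/351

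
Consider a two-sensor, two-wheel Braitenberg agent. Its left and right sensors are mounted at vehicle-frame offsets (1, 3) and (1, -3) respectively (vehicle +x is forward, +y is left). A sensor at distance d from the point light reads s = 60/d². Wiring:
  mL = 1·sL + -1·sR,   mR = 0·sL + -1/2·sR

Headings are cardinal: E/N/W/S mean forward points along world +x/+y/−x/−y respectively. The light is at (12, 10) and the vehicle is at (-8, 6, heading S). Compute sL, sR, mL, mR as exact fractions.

30/157 30/277 3600/43489 -15/277

left sensor world pos  = (-5, 5); dL² = 314
right sensor world pos = (-11, 5); dR² = 554
sL = 60/314 = 30/157
sR = 60/554 = 30/277
mL = 1·sL + -1·sR = 3600/43489
mR = 0·sL + -1/2·sR = -15/277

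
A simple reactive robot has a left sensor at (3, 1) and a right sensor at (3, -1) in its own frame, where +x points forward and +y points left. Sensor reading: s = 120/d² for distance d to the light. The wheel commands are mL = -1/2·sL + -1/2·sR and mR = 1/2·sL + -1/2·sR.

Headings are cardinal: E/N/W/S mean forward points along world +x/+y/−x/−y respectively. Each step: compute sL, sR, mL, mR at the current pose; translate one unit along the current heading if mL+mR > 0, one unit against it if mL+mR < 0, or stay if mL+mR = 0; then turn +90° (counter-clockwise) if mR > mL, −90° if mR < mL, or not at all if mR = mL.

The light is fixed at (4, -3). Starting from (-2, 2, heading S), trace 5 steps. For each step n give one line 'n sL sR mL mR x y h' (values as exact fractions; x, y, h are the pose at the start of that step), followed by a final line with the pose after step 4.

0 120/29 120/53 -4920/1537 1440/1537 -2 2 S
1 60/29 60/17 -1380/493 -360/493 -2 3 E
2 24/29 40/39 -1048/1131 -112/1131 -3 3 N
3 30/29 15/17 -945/986 75/986 -3 2 W
4 120/29 120/53 -4920/1537 1440/1537 -2 2 S
final -2 3 E

n=0: pose=(-2,2,S); sL=120/29, sR=120/53; mL=-4920/1537, mR=1440/1537; mL+mR=-120/53 → advance -1; mR−mL=120/29 → turn +1·90°
n=1: pose=(-2,3,E); sL=60/29, sR=60/17; mL=-1380/493, mR=-360/493; mL+mR=-60/17 → advance -1; mR−mL=60/29 → turn +1·90°
n=2: pose=(-3,3,N); sL=24/29, sR=40/39; mL=-1048/1131, mR=-112/1131; mL+mR=-40/39 → advance -1; mR−mL=24/29 → turn +1·90°
n=3: pose=(-3,2,W); sL=30/29, sR=15/17; mL=-945/986, mR=75/986; mL+mR=-15/17 → advance -1; mR−mL=30/29 → turn +1·90°
n=4: pose=(-2,2,S); sL=120/29, sR=120/53; mL=-4920/1537, mR=1440/1537; mL+mR=-120/53 → advance -1; mR−mL=120/29 → turn +1·90°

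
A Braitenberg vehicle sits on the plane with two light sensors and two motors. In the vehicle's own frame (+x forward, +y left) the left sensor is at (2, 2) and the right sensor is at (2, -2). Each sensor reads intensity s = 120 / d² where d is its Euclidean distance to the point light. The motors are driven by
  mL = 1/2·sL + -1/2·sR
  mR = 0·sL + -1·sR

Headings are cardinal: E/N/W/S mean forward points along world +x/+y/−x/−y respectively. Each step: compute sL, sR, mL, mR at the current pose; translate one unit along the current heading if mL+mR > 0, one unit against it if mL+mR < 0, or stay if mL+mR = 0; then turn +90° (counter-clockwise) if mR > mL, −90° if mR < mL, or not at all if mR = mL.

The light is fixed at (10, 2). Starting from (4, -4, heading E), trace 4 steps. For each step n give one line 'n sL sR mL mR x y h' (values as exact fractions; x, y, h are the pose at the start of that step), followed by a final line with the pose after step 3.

0 15/4 3/2 9/8 -3/2 4 -4 E
1 120/89 24/29 672/2581 -24/29 3 -4 S
2 12/13 4/3 -8/39 -4/3 3 -3 W
3 120/73 24/5 -576/365 -24/5 4 -3 N
final 4 -4 E

n=0: pose=(4,-4,E); sL=15/4, sR=3/2; mL=9/8, mR=-3/2; mL+mR=-3/8 → advance -1; mR−mL=-21/8 → turn -1·90°
n=1: pose=(3,-4,S); sL=120/89, sR=24/29; mL=672/2581, mR=-24/29; mL+mR=-1464/2581 → advance -1; mR−mL=-2808/2581 → turn -1·90°
n=2: pose=(3,-3,W); sL=12/13, sR=4/3; mL=-8/39, mR=-4/3; mL+mR=-20/13 → advance -1; mR−mL=-44/39 → turn -1·90°
n=3: pose=(4,-3,N); sL=120/73, sR=24/5; mL=-576/365, mR=-24/5; mL+mR=-2328/365 → advance -1; mR−mL=-1176/365 → turn -1·90°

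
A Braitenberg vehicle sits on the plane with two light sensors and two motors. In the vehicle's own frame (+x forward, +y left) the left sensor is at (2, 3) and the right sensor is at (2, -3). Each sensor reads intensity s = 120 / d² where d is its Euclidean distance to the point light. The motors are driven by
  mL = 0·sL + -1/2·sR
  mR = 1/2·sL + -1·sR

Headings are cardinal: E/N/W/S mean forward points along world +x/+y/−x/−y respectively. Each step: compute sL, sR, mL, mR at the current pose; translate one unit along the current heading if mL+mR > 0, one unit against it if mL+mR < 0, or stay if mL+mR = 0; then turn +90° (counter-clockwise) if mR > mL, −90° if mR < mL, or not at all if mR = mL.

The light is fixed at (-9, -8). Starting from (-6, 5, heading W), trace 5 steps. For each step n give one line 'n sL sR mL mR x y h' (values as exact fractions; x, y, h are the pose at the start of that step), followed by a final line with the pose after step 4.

0 120/101 120/257 -60/257 3300/25957 -6 5 W
1 12/17 60/61 -30/61 -654/1037 -5 5 S
2 24/25 120/293 -60/293 516/7325 -5 6 W
3 15/26 30/37 -15/37 -1005/1924 -4 6 S
4 40/51 40/111 -20/111 20/629 -4 7 W
final -3 7 S

n=0: pose=(-6,5,W); sL=120/101, sR=120/257; mL=-60/257, mR=3300/25957; mL+mR=-2760/25957 → advance -1; mR−mL=9360/25957 → turn +1·90°
n=1: pose=(-5,5,S); sL=12/17, sR=60/61; mL=-30/61, mR=-654/1037; mL+mR=-1164/1037 → advance -1; mR−mL=-144/1037 → turn -1·90°
n=2: pose=(-5,6,W); sL=24/25, sR=120/293; mL=-60/293, mR=516/7325; mL+mR=-984/7325 → advance -1; mR−mL=2016/7325 → turn +1·90°
n=3: pose=(-4,6,S); sL=15/26, sR=30/37; mL=-15/37, mR=-1005/1924; mL+mR=-1785/1924 → advance -1; mR−mL=-225/1924 → turn -1·90°
n=4: pose=(-4,7,W); sL=40/51, sR=40/111; mL=-20/111, mR=20/629; mL+mR=-280/1887 → advance -1; mR−mL=400/1887 → turn +1·90°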